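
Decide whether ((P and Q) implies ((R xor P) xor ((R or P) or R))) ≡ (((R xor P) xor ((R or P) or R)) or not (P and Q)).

equivalent

P | Q | R | φ | ψ
- | - | - | - | -
T | T | T | T | T
T | T | F | F | F
T | F | T | T | T
T | F | F | T | T
F | T | T | T | T
F | T | F | T | T
F | F | T | T | T
F | F | F | T | T
The columns for φ and ψ agree on every row, so they are logically equivalent.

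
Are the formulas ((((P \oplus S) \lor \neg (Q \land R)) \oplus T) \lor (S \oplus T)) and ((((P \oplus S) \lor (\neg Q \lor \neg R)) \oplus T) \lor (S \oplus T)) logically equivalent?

equivalent

P | Q | R | S | T || φ | ψ
F | F | F | F | F || T | T
F | F | F | F | T || T | T
F | F | F | T | F || T | T
F | F | F | T | T || F | F
F | F | T | F | F || T | T
F | F | T | F | T || T | T
F | F | T | T | F || T | T
F | F | T | T | T || F | F
F | T | F | F | F || T | T
F | T | F | F | T || T | T
F | T | F | T | F || T | T
F | T | F | T | T || F | F
F | T | T | F | F || F | F
F | T | T | F | T || T | T
F | T | T | T | F || T | T
F | T | T | T | T || F | F
T | F | F | F | F || T | T
T | F | F | F | T || T | T
T | F | F | T | F || T | T
T | F | F | T | T || F | F
T | F | T | F | F || T | T
T | F | T | F | T || T | T
T | F | T | T | F || T | T
T | F | T | T | T || F | F
T | T | F | F | F || T | T
T | T | F | F | T || T | T
T | T | F | T | F || T | T
T | T | F | T | T || F | F
T | T | T | F | F || T | T
T | T | T | F | T || T | T
T | T | T | T | F || T | T
T | T | T | T | T || T | T
The columns for φ and ψ agree on every row, so they are logically equivalent.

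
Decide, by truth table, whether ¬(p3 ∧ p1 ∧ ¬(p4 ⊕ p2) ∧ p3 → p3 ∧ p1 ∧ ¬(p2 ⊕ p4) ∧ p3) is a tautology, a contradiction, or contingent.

contradiction

p1 | p2 | p3 | p4 | φ
-- | -- | -- | -- | -
T  | T  | T  | T  | F
T  | T  | T  | F  | F
T  | T  | F  | T  | F
T  | T  | F  | F  | F
T  | F  | T  | T  | F
T  | F  | T  | F  | F
T  | F  | F  | T  | F
T  | F  | F  | F  | F
F  | T  | T  | T  | F
F  | T  | T  | F  | F
F  | T  | F  | T  | F
F  | T  | F  | F  | F
F  | F  | T  | T  | F
F  | F  | T  | F  | F
F  | F  | F  | T  | F
F  | F  | F  | F  | F
Every row is F, so the formula is a contradiction.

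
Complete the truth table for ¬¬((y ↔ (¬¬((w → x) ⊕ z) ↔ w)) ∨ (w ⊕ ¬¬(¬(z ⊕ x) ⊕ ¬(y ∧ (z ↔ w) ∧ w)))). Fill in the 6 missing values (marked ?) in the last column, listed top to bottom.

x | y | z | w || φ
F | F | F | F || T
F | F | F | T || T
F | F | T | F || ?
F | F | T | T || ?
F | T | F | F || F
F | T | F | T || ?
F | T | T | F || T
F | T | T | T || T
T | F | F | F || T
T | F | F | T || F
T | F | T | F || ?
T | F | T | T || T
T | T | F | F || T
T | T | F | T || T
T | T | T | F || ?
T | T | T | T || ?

T, F, T, F, T, F

Row x=F, y=F, z=T, w=F: ((y ↔ (¬¬((w → x) ⊕ z) ↔ w)) ∨ (w ⊕ ¬¬(¬(z ⊕ x) ⊕ ¬(y ∧ (z ↔ w) ∧ w)))) = T, ¬((y ↔ (¬¬((w → x) ⊕ z) ↔ w)) ∨ (w ⊕ ¬¬(¬(z ⊕ x) ⊕ ¬(y ∧ (z ↔ w) ∧ w)))) = F, so the formula = T.
Row x=F, y=F, z=T, w=T: ((y ↔ (¬¬((w → x) ⊕ z) ↔ w)) ∨ (w ⊕ ¬¬(¬(z ⊕ x) ⊕ ¬(y ∧ (z ↔ w) ∧ w)))) = F, ¬((y ↔ (¬¬((w → x) ⊕ z) ↔ w)) ∨ (w ⊕ ¬¬(¬(z ⊕ x) ⊕ ¬(y ∧ (z ↔ w) ∧ w)))) = T, so the formula = F.
Row x=F, y=T, z=F, w=T: ((y ↔ (¬¬((w → x) ⊕ z) ↔ w)) ∨ (w ⊕ ¬¬(¬(z ⊕ x) ⊕ ¬(y ∧ (z ↔ w) ∧ w)))) = T, ¬((y ↔ (¬¬((w → x) ⊕ z) ↔ w)) ∨ (w ⊕ ¬¬(¬(z ⊕ x) ⊕ ¬(y ∧ (z ↔ w) ∧ w)))) = F, so the formula = T.
Row x=T, y=F, z=T, w=F: ((y ↔ (¬¬((w → x) ⊕ z) ↔ w)) ∨ (w ⊕ ¬¬(¬(z ⊕ x) ⊕ ¬(y ∧ (z ↔ w) ∧ w)))) = F, ¬((y ↔ (¬¬((w → x) ⊕ z) ↔ w)) ∨ (w ⊕ ¬¬(¬(z ⊕ x) ⊕ ¬(y ∧ (z ↔ w) ∧ w)))) = T, so the formula = F.
Row x=T, y=T, z=T, w=F: ((y ↔ (¬¬((w → x) ⊕ z) ↔ w)) ∨ (w ⊕ ¬¬(¬(z ⊕ x) ⊕ ¬(y ∧ (z ↔ w) ∧ w)))) = T, ¬((y ↔ (¬¬((w → x) ⊕ z) ↔ w)) ∨ (w ⊕ ¬¬(¬(z ⊕ x) ⊕ ¬(y ∧ (z ↔ w) ∧ w)))) = F, so the formula = T.
Row x=T, y=T, z=T, w=T: ((y ↔ (¬¬((w → x) ⊕ z) ↔ w)) ∨ (w ⊕ ¬¬(¬(z ⊕ x) ⊕ ¬(y ∧ (z ↔ w) ∧ w)))) = F, ¬((y ↔ (¬¬((w → x) ⊕ z) ↔ w)) ∨ (w ⊕ ¬¬(¬(z ⊕ x) ⊕ ¬(y ∧ (z ↔ w) ∧ w)))) = T, so the formula = F.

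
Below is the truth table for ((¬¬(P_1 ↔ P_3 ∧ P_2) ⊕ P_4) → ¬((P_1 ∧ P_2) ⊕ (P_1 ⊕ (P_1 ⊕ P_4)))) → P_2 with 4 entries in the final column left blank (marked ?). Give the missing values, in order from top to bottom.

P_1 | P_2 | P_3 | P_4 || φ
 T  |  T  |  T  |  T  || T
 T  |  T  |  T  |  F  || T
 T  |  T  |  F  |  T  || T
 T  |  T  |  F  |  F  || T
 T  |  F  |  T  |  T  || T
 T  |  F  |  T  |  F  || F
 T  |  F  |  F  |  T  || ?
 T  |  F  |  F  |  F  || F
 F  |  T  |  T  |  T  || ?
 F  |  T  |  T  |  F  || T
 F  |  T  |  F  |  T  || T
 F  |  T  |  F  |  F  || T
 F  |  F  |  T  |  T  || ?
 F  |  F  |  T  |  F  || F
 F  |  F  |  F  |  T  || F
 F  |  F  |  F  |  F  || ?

Row P_1=T, P_2=F, P_3=F, P_4=T: ((¬¬(P_1 ↔ P_3 ∧ P_2) ⊕ P_4) → ¬((P_1 ∧ P_2) ⊕ (P_1 ⊕ (P_1 ⊕ P_4)))) = F, so the formula = T.
Row P_1=F, P_2=T, P_3=T, P_4=T: ((¬¬(P_1 ↔ P_3 ∧ P_2) ⊕ P_4) → ¬((P_1 ∧ P_2) ⊕ (P_1 ⊕ (P_1 ⊕ P_4)))) = F, so the formula = T.
Row P_1=F, P_2=F, P_3=T, P_4=T: ((¬¬(P_1 ↔ P_3 ∧ P_2) ⊕ P_4) → ¬((P_1 ∧ P_2) ⊕ (P_1 ⊕ (P_1 ⊕ P_4)))) = T, so the formula = F.
Row P_1=F, P_2=F, P_3=F, P_4=F: ((¬¬(P_1 ↔ P_3 ∧ P_2) ⊕ P_4) → ¬((P_1 ∧ P_2) ⊕ (P_1 ⊕ (P_1 ⊕ P_4)))) = T, so the formula = F.

T, T, F, F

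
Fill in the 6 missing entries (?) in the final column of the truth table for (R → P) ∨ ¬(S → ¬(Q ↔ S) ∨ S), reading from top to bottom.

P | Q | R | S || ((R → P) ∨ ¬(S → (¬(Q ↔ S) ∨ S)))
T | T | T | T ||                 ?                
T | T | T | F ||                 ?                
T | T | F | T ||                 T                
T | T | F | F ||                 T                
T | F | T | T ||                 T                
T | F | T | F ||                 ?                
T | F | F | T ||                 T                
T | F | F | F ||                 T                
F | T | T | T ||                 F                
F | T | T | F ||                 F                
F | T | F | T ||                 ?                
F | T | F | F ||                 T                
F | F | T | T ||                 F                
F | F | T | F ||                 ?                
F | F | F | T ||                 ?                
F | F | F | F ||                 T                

T, T, T, T, F, T

Row P=T, Q=T, R=T, S=T: (R → P) = T, ¬(S → ¬(Q ↔ S) ∨ S) = F, so ((R → P) ∨ ¬(S → (¬(Q ↔ S) ∨ S))) = T.
Row P=T, Q=T, R=T, S=F: (R → P) = T, ¬(S → ¬(Q ↔ S) ∨ S) = F, so ((R → P) ∨ ¬(S → (¬(Q ↔ S) ∨ S))) = T.
Row P=T, Q=F, R=T, S=F: (R → P) = T, ¬(S → ¬(Q ↔ S) ∨ S) = F, so ((R → P) ∨ ¬(S → (¬(Q ↔ S) ∨ S))) = T.
Row P=F, Q=T, R=F, S=T: (R → P) = T, ¬(S → ¬(Q ↔ S) ∨ S) = F, so ((R → P) ∨ ¬(S → (¬(Q ↔ S) ∨ S))) = T.
Row P=F, Q=F, R=T, S=F: (R → P) = F, ¬(S → ¬(Q ↔ S) ∨ S) = F, so ((R → P) ∨ ¬(S → (¬(Q ↔ S) ∨ S))) = F.
Row P=F, Q=F, R=F, S=T: (R → P) = T, ¬(S → ¬(Q ↔ S) ∨ S) = F, so ((R → P) ∨ ¬(S → (¬(Q ↔ S) ∨ S))) = T.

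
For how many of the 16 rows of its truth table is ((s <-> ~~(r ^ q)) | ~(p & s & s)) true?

14

p | q | r | s | (r ^ q) | ~(r ^ q) | ~~(r ^ q) | (s <-> ~~(r ^ q)) | (p & s & s) | ~(p & s & s) | φ
- | - | - | - | ------- | -------- | --------- | ----------------- | ----------- | ------------ | -
1 | 1 | 1 | 1 |    0    |    1     |     0     |         0         |      1      |      0       | 0
1 | 1 | 1 | 0 |    0    |    1     |     0     |         1         |      0      |      1       | 1
1 | 1 | 0 | 1 |    1    |    0     |     1     |         1         |      1      |      0       | 1
1 | 1 | 0 | 0 |    1    |    0     |     1     |         0         |      0      |      1       | 1
1 | 0 | 1 | 1 |    1    |    0     |     1     |         1         |      1      |      0       | 1
1 | 0 | 1 | 0 |    1    |    0     |     1     |         0         |      0      |      1       | 1
1 | 0 | 0 | 1 |    0    |    1     |     0     |         0         |      1      |      0       | 0
1 | 0 | 0 | 0 |    0    |    1     |     0     |         1         |      0      |      1       | 1
0 | 1 | 1 | 1 |    0    |    1     |     0     |         0         |      0      |      1       | 1
0 | 1 | 1 | 0 |    0    |    1     |     0     |         1         |      0      |      1       | 1
0 | 1 | 0 | 1 |    1    |    0     |     1     |         1         |      0      |      1       | 1
0 | 1 | 0 | 0 |    1    |    0     |     1     |         0         |      0      |      1       | 1
0 | 0 | 1 | 1 |    1    |    0     |     1     |         1         |      0      |      1       | 1
0 | 0 | 1 | 0 |    1    |    0     |     1     |         0         |      0      |      1       | 1
0 | 0 | 0 | 1 |    0    |    1     |     0     |         0         |      0      |      1       | 1
0 | 0 | 0 | 0 |    0    |    1     |     0     |         1         |      0      |      1       | 1
The formula is true on 14 of the 16 rows.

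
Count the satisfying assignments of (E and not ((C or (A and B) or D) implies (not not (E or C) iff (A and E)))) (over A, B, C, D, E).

A  B  C  D  E  |  φ
T  T  T  T  T  |  F
T  T  T  T  F  |  F
T  T  T  F  T  |  F
T  T  T  F  F  |  F
T  T  F  T  T  |  F
T  T  F  T  F  |  F
T  T  F  F  T  |  F
T  T  F  F  F  |  F
T  F  T  T  T  |  F
T  F  T  T  F  |  F
T  F  T  F  T  |  F
T  F  T  F  F  |  F
T  F  F  T  T  |  F
T  F  F  T  F  |  F
T  F  F  F  T  |  F
T  F  F  F  F  |  F
F  T  T  T  T  |  T
F  T  T  T  F  |  F
F  T  T  F  T  |  T
F  T  T  F  F  |  F
F  T  F  T  T  |  T
F  T  F  T  F  |  F
F  T  F  F  T  |  F
F  T  F  F  F  |  F
F  F  T  T  T  |  T
F  F  T  T  F  |  F
F  F  T  F  T  |  T
F  F  T  F  F  |  F
F  F  F  T  T  |  T
F  F  F  T  F  |  F
F  F  F  F  T  |  F
F  F  F  F  F  |  F
The formula is true on 6 of the 32 rows.

6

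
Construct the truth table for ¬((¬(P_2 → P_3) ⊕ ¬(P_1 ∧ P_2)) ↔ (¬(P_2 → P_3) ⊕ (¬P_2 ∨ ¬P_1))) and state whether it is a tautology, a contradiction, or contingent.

contradiction

 P_1  |  P_2  |  P_3  || (P_2 → P_3) | ¬(P_2 → P_3) | (P_1 ∧ P_2) | ¬(P_1 ∧ P_2) |  ¬P_2 |  ¬P_1 | (¬P_2 ∨ ¬P_1) |   φ  
 True |  True |  True ||     True    |    False     |     True    |    False     | False | False |     False     | False
 True |  True | False ||    False    |     True     |     True    |    False     | False | False |     False     | False
 True | False |  True ||     True    |    False     |    False    |     True     |  True | False |      True     | False
 True | False | False ||     True    |    False     |    False    |     True     |  True | False |      True     | False
False |  True |  True ||     True    |    False     |    False    |     True     | False |  True |      True     | False
False |  True | False ||    False    |     True     |    False    |     True     | False |  True |      True     | False
False | False |  True ||     True    |    False     |    False    |     True     |  True |  True |      True     | False
False | False | False ||     True    |    False     |    False    |     True     |  True |  True |      True     | False
Every row is False, so the formula is a contradiction.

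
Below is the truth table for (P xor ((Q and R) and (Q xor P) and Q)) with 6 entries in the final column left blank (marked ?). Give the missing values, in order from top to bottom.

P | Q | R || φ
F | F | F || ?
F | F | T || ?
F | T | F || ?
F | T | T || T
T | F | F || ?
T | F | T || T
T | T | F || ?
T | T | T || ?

F, F, F, T, T, T

Row P=F, Q=F, R=F: ((Q and R) and (Q xor P) and Q) = F, so the formula = F.
Row P=F, Q=F, R=T: ((Q and R) and (Q xor P) and Q) = F, so the formula = F.
Row P=F, Q=T, R=F: ((Q and R) and (Q xor P) and Q) = F, so the formula = F.
Row P=T, Q=F, R=F: ((Q and R) and (Q xor P) and Q) = F, so the formula = T.
Row P=T, Q=T, R=F: ((Q and R) and (Q xor P) and Q) = F, so the formula = T.
Row P=T, Q=T, R=T: ((Q and R) and (Q xor P) and Q) = F, so the formula = T.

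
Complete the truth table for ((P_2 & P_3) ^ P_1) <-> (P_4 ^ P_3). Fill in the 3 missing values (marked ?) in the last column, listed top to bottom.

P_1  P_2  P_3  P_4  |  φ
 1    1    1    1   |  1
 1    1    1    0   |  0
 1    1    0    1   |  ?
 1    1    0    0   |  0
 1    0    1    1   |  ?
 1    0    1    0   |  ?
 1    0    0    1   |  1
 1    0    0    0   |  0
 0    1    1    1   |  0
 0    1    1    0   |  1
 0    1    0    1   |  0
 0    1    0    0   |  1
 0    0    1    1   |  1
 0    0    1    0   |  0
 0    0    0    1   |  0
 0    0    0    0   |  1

Row P_1=1, P_2=1, P_3=0, P_4=1: ((P_2 & P_3) ^ P_1) = 1, (P_4 ^ P_3) = 1, so the formula = 1.
Row P_1=1, P_2=0, P_3=1, P_4=1: ((P_2 & P_3) ^ P_1) = 1, (P_4 ^ P_3) = 0, so the formula = 0.
Row P_1=1, P_2=0, P_3=1, P_4=0: ((P_2 & P_3) ^ P_1) = 1, (P_4 ^ P_3) = 1, so the formula = 1.

1, 0, 1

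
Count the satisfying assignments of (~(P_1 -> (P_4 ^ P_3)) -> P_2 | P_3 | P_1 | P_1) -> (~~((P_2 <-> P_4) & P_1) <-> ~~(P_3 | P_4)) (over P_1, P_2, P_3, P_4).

6

P_1 | P_2 | P_3 | P_4 | φ
--- | --- | --- | --- | -
 T  |  T  |  T  |  T  | T
 T  |  T  |  T  |  F  | F
 T  |  T  |  F  |  T  | T
 T  |  T  |  F  |  F  | T
 T  |  F  |  T  |  T  | F
 T  |  F  |  T  |  F  | T
 T  |  F  |  F  |  T  | F
 T  |  F  |  F  |  F  | F
 F  |  T  |  T  |  T  | F
 F  |  T  |  T  |  F  | F
 F  |  T  |  F  |  T  | F
 F  |  T  |  F  |  F  | T
 F  |  F  |  T  |  T  | F
 F  |  F  |  T  |  F  | F
 F  |  F  |  F  |  T  | F
 F  |  F  |  F  |  F  | T
The formula is true on 6 of the 16 rows.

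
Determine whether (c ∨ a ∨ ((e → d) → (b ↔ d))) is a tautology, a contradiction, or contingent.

a | b | c | d | e || (c ∨ a ∨ ((e → d) → (b ↔ d)))
F | F | F | F | F ||               T              
F | F | F | F | T ||               T              
F | F | F | T | F ||               F              
F | F | F | T | T ||               F              
F | F | T | F | F ||               T              
F | F | T | F | T ||               T              
F | F | T | T | F ||               T              
F | F | T | T | T ||               T              
F | T | F | F | F ||               F              
F | T | F | F | T ||               T              
F | T | F | T | F ||               T              
F | T | F | T | T ||               T              
F | T | T | F | F ||               T              
F | T | T | F | T ||               T              
F | T | T | T | F ||               T              
F | T | T | T | T ||               T              
T | F | F | F | F ||               T              
T | F | F | F | T ||               T              
T | F | F | T | F ||               T              
T | F | F | T | T ||               T              
T | F | T | F | F ||               T              
T | F | T | F | T ||               T              
T | F | T | T | F ||               T              
T | F | T | T | T ||               T              
T | T | F | F | F ||               T              
T | T | F | F | T ||               T              
T | T | F | T | F ||               T              
T | T | F | T | T ||               T              
T | T | T | F | F ||               T              
T | T | T | F | T ||               T              
T | T | T | T | F ||               T              
T | T | T | T | T ||               T              
29 of 32 rows are T, so the formula is contingent.

contingent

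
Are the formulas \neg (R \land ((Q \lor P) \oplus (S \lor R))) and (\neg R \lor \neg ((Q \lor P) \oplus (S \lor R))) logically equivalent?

P  Q  R  S  |  φ  ψ
T  T  T  T  |  T  T
T  T  T  F  |  T  T
T  T  F  T  |  T  T
T  T  F  F  |  T  T
T  F  T  T  |  T  T
T  F  T  F  |  T  T
T  F  F  T  |  T  T
T  F  F  F  |  T  T
F  T  T  T  |  T  T
F  T  T  F  |  T  T
F  T  F  T  |  T  T
F  T  F  F  |  T  T
F  F  T  T  |  F  F
F  F  T  F  |  F  F
F  F  F  T  |  T  T
F  F  F  F  |  T  T
The columns for φ and ψ agree on every row, so they are logically equivalent.

equivalent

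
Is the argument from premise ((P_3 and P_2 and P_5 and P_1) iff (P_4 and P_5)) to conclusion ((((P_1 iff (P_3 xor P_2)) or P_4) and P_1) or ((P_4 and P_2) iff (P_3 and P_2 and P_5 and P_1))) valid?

no

P_1 | P_2 | P_3 | P_4 | P_5 || φ | ψ
 1  |  1  |  1  |  1  |  1  || 1 | 1
 1  |  1  |  1  |  1  |  0  || 1 | 1
 1  |  1  |  1  |  0  |  1  || 0 | 0
 1  |  1  |  1  |  0  |  0  || 1 | 1
 1  |  1  |  0  |  1  |  1  || 0 | 1
 1  |  1  |  0  |  1  |  0  || 1 | 1
 1  |  1  |  0  |  0  |  1  || 1 | 1
 1  |  1  |  0  |  0  |  0  || 1 | 1
 1  |  0  |  1  |  1  |  1  || 0 | 1
 1  |  0  |  1  |  1  |  0  || 1 | 1
 1  |  0  |  1  |  0  |  1  || 1 | 1
 1  |  0  |  1  |  0  |  0  || 1 | 1
 1  |  0  |  0  |  1  |  1  || 0 | 1
 1  |  0  |  0  |  1  |  0  || 1 | 1
 1  |  0  |  0  |  0  |  1  || 1 | 1
 1  |  0  |  0  |  0  |  0  || 1 | 1
 0  |  1  |  1  |  1  |  1  || 0 | 0
 0  |  1  |  1  |  1  |  0  || 1 | 0
 0  |  1  |  1  |  0  |  1  || 1 | 1
 0  |  1  |  1  |  0  |  0  || 1 | 1
 0  |  1  |  0  |  1  |  1  || 0 | 0
 0  |  1  |  0  |  1  |  0  || 1 | 0
 0  |  1  |  0  |  0  |  1  || 1 | 1
 0  |  1  |  0  |  0  |  0  || 1 | 1
 0  |  0  |  1  |  1  |  1  || 0 | 1
 0  |  0  |  1  |  1  |  0  || 1 | 1
 0  |  0  |  1  |  0  |  1  || 1 | 1
 0  |  0  |  1  |  0  |  0  || 1 | 1
 0  |  0  |  0  |  1  |  1  || 0 | 1
 0  |  0  |  0  |  1  |  0  || 1 | 1
 0  |  0  |  0  |  0  |  1  || 1 | 1
 0  |  0  |  0  |  0  |  0  || 1 | 1
At P_1=0, P_2=1, P_3=1, P_4=1, P_5=0 we have φ true but ψ false, so φ does not entail ψ.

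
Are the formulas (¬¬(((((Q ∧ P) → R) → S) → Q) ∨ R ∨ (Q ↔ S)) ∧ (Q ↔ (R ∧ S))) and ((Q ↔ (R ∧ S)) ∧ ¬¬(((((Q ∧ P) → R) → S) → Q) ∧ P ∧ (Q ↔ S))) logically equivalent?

not equivalent

P | Q | R | S || φ | ψ
F | F | F | F || T | F
F | F | F | T || F | F
F | F | T | F || T | F
F | F | T | T || F | F
F | T | F | F || F | F
F | T | F | T || F | F
F | T | T | F || F | F
F | T | T | T || T | F
T | F | F | F || T | T
T | F | F | T || F | F
T | F | T | F || T | T
T | F | T | T || F | F
T | T | F | F || F | F
T | T | F | T || F | F
T | T | T | F || F | F
T | T | T | T || T | T
The columns differ at P=F, Q=F, R=F, S=F (φ=T, ψ=F), so they are not equivalent.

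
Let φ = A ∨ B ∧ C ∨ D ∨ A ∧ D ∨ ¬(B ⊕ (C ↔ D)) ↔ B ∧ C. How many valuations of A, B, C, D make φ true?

A | B | C | D || φ
F | F | F | F || T
F | F | F | T || F
F | F | T | F || F
F | F | T | T || F
F | T | F | F || F
F | T | F | T || F
F | T | T | F || T
F | T | T | T || T
T | F | F | F || F
T | F | F | T || F
T | F | T | F || F
T | F | T | T || F
T | T | F | F || F
T | T | F | T || F
T | T | T | F || T
T | T | T | T || T
The formula is true on 5 of the 16 rows.

5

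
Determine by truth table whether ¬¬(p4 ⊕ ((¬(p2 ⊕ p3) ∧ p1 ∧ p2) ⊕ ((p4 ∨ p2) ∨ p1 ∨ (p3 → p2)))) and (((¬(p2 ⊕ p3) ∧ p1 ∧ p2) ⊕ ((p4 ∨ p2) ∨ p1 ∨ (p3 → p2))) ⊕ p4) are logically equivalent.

equivalent

p1 | p2 | p3 | p4 | φ | ψ
-- | -- | -- | -- | - | -
T  | T  | T  | T  | T | T
T  | T  | T  | F  | F | F
T  | T  | F  | T  | F | F
T  | T  | F  | F  | T | T
T  | F  | T  | T  | F | F
T  | F  | T  | F  | T | T
T  | F  | F  | T  | F | F
T  | F  | F  | F  | T | T
F  | T  | T  | T  | F | F
F  | T  | T  | F  | T | T
F  | T  | F  | T  | F | F
F  | T  | F  | F  | T | T
F  | F  | T  | T  | F | F
F  | F  | T  | F  | F | F
F  | F  | F  | T  | F | F
F  | F  | F  | F  | T | T
The columns for φ and ψ agree on every row, so they are logically equivalent.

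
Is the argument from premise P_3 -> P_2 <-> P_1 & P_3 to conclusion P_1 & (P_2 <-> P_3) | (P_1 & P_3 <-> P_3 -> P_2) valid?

yes

P_1  P_2  P_3  |  φ  ψ
 F    F    F   |  F  F
 F    F    T   |  T  T
 F    T    F   |  F  F
 F    T    T   |  F  F
 T    F    F   |  F  T
 T    F    T   |  F  F
 T    T    F   |  F  F
 T    T    T   |  T  T
In every row where φ is true, ψ is also true, so φ ⊨ ψ.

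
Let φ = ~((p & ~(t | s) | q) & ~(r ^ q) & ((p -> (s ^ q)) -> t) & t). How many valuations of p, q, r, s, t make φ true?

p | q | r | s | t || φ
T | T | T | T | T || F
T | T | T | T | F || T
T | T | T | F | T || F
T | T | T | F | F || T
T | T | F | T | T || T
T | T | F | T | F || T
T | T | F | F | T || T
T | T | F | F | F || T
T | F | T | T | T || T
T | F | T | T | F || T
T | F | T | F | T || T
T | F | T | F | F || T
T | F | F | T | T || T
T | F | F | T | F || T
T | F | F | F | T || T
T | F | F | F | F || T
F | T | T | T | T || F
F | T | T | T | F || T
F | T | T | F | T || F
F | T | T | F | F || T
F | T | F | T | T || T
F | T | F | T | F || T
F | T | F | F | T || T
F | T | F | F | F || T
F | F | T | T | T || T
F | F | T | T | F || T
F | F | T | F | T || T
F | F | T | F | F || T
F | F | F | T | T || T
F | F | F | T | F || T
F | F | F | F | T || T
F | F | F | F | F || T
The formula is true on 28 of the 32 rows.

28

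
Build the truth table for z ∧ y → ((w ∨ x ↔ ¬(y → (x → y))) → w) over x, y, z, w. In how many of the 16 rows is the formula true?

x | y | z | w | φ
- | - | - | - | -
1 | 1 | 1 | 1 | 1
1 | 1 | 1 | 0 | 1
1 | 1 | 0 | 1 | 1
1 | 1 | 0 | 0 | 1
1 | 0 | 1 | 1 | 1
1 | 0 | 1 | 0 | 1
1 | 0 | 0 | 1 | 1
1 | 0 | 0 | 0 | 1
0 | 1 | 1 | 1 | 1
0 | 1 | 1 | 0 | 0
0 | 1 | 0 | 1 | 1
0 | 1 | 0 | 0 | 1
0 | 0 | 1 | 1 | 1
0 | 0 | 1 | 0 | 1
0 | 0 | 0 | 1 | 1
0 | 0 | 0 | 0 | 1
The formula is true on 15 of the 16 rows.

15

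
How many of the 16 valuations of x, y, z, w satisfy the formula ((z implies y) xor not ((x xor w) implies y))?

x | y | z | w | (z implies y) | (x xor w) | ((x xor w) implies y) | not ((x xor w) implies y) | φ
- | - | - | - | ------------- | --------- | --------------------- | ------------------------- | -
T | T | T | T |       T       |     F     |           T           |             F             | T
T | T | T | F |       T       |     T     |           T           |             F             | T
T | T | F | T |       T       |     F     |           T           |             F             | T
T | T | F | F |       T       |     T     |           T           |             F             | T
T | F | T | T |       F       |     F     |           T           |             F             | F
T | F | T | F |       F       |     T     |           F           |             T             | T
T | F | F | T |       T       |     F     |           T           |             F             | T
T | F | F | F |       T       |     T     |           F           |             T             | F
F | T | T | T |       T       |     T     |           T           |             F             | T
F | T | T | F |       T       |     F     |           T           |             F             | T
F | T | F | T |       T       |     T     |           T           |             F             | T
F | T | F | F |       T       |     F     |           T           |             F             | T
F | F | T | T |       F       |     T     |           F           |             T             | T
F | F | T | F |       F       |     F     |           T           |             F             | F
F | F | F | T |       T       |     T     |           F           |             T             | F
F | F | F | F |       T       |     F     |           T           |             F             | T
The formula is true on 12 of the 16 rows.

12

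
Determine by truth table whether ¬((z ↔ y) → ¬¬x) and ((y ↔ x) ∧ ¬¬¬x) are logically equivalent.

  x   |   y   |   z   ||   φ   |   ψ  
False | False | False ||  True |  True
False | False |  True || False |  True
False |  True | False || False | False
False |  True |  True ||  True | False
 True | False | False || False | False
 True | False |  True || False | False
 True |  True | False || False | False
 True |  True |  True || False | False
The columns differ at x=False, y=False, z=True (φ=False, ψ=True), so they are not equivalent.

not equivalent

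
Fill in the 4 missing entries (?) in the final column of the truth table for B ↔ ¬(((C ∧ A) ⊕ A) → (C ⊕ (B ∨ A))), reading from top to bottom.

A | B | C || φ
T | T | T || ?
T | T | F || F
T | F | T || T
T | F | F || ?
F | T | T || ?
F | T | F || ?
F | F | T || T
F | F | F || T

F, T, F, F

Row A=T, B=T, C=T: ¬(((C ∧ A) ⊕ A) → (C ⊕ (B ∨ A))) = F, so the formula = F.
Row A=T, B=F, C=F: ¬(((C ∧ A) ⊕ A) → (C ⊕ (B ∨ A))) = F, so the formula = T.
Row A=F, B=T, C=T: ¬(((C ∧ A) ⊕ A) → (C ⊕ (B ∨ A))) = F, so the formula = F.
Row A=F, B=T, C=F: ¬(((C ∧ A) ⊕ A) → (C ⊕ (B ∨ A))) = F, so the formula = F.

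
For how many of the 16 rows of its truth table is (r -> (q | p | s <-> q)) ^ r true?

11

  p      q      r      s       ((r -> ((q | p | s) <-> q)) ^ r)
False  False  False  False                   True              
False  False  False   True                   True              
False  False   True  False                  False              
False  False   True   True                   True              
False   True  False  False                   True              
False   True  False   True                   True              
False   True   True  False                  False              
False   True   True   True                  False              
 True  False  False  False                   True              
 True  False  False   True                   True              
 True  False   True  False                   True              
 True  False   True   True                   True              
 True   True  False  False                   True              
 True   True  False   True                   True              
 True   True   True  False                  False              
 True   True   True   True                  False              
The formula is true on 11 of the 16 rows.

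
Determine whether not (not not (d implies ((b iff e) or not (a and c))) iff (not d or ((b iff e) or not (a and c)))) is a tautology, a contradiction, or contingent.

a | b | c | d | e || φ
T | T | T | T | T || F
T | T | T | T | F || F
T | T | T | F | T || F
T | T | T | F | F || F
T | T | F | T | T || F
T | T | F | T | F || F
T | T | F | F | T || F
T | T | F | F | F || F
T | F | T | T | T || F
T | F | T | T | F || F
T | F | T | F | T || F
T | F | T | F | F || F
T | F | F | T | T || F
T | F | F | T | F || F
T | F | F | F | T || F
T | F | F | F | F || F
F | T | T | T | T || F
F | T | T | T | F || F
F | T | T | F | T || F
F | T | T | F | F || F
F | T | F | T | T || F
F | T | F | T | F || F
F | T | F | F | T || F
F | T | F | F | F || F
F | F | T | T | T || F
F | F | T | T | F || F
F | F | T | F | T || F
F | F | T | F | F || F
F | F | F | T | T || F
F | F | F | T | F || F
F | F | F | F | T || F
F | F | F | F | F || F
Every row is F, so the formula is a contradiction.

contradiction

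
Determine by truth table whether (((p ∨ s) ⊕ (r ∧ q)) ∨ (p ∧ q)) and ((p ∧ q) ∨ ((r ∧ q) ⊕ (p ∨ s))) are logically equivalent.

p | q | r | s || φ | ψ
0 | 0 | 0 | 0 || 0 | 0
0 | 0 | 0 | 1 || 1 | 1
0 | 0 | 1 | 0 || 0 | 0
0 | 0 | 1 | 1 || 1 | 1
0 | 1 | 0 | 0 || 0 | 0
0 | 1 | 0 | 1 || 1 | 1
0 | 1 | 1 | 0 || 1 | 1
0 | 1 | 1 | 1 || 0 | 0
1 | 0 | 0 | 0 || 1 | 1
1 | 0 | 0 | 1 || 1 | 1
1 | 0 | 1 | 0 || 1 | 1
1 | 0 | 1 | 1 || 1 | 1
1 | 1 | 0 | 0 || 1 | 1
1 | 1 | 0 | 1 || 1 | 1
1 | 1 | 1 | 0 || 1 | 1
1 | 1 | 1 | 1 || 1 | 1
The columns for φ and ψ agree on every row, so they are logically equivalent.

equivalent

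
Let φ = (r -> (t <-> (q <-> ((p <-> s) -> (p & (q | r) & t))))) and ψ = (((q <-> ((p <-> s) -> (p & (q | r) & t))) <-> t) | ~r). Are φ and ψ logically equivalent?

equivalent

p | q | r | s | t || φ | ψ
T | T | T | T | T || T | T
T | T | T | T | F || T | T
T | T | T | F | T || T | T
T | T | T | F | F || F | F
T | T | F | T | T || T | T
T | T | F | T | F || T | T
T | T | F | F | T || T | T
T | T | F | F | F || T | T
T | F | T | T | T || F | F
T | F | T | T | F || F | F
T | F | T | F | T || F | F
T | F | T | F | F || T | T
T | F | F | T | T || T | T
T | F | F | T | F || T | T
T | F | F | F | T || T | T
T | F | F | F | F || T | T
F | T | T | T | T || T | T
F | T | T | T | F || F | F
F | T | T | F | T || F | F
F | T | T | F | F || T | T
F | T | F | T | T || T | T
F | T | F | T | F || T | T
F | T | F | F | T || T | T
F | T | F | F | F || T | T
F | F | T | T | T || F | F
F | F | T | T | F || T | T
F | F | T | F | T || T | T
F | F | T | F | F || F | F
F | F | F | T | T || T | T
F | F | F | T | F || T | T
F | F | F | F | T || T | T
F | F | F | F | F || T | T
The columns for φ and ψ agree on every row, so they are logically equivalent.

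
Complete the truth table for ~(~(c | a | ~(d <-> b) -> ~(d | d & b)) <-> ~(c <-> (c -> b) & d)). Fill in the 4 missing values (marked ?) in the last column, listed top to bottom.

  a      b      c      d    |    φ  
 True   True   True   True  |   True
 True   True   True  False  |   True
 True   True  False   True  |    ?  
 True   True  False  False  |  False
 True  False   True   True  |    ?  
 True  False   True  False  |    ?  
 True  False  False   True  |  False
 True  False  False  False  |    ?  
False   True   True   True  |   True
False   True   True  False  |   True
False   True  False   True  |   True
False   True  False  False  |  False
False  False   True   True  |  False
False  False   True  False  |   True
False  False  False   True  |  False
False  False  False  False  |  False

Row a=True, b=True, c=False, d=True: ~(c | a | ~(d <-> b) -> ~(d | d & b)) = True, ~(c <-> (c -> b) & d) = True, (~(c | a | ~(d <-> b) -> ~(d | d & b)) <-> ~(c <-> (c -> b) & d)) = True, so the formula = False.
Row a=True, b=False, c=True, d=True: ~(c | a | ~(d <-> b) -> ~(d | d & b)) = True, ~(c <-> (c -> b) & d) = True, (~(c | a | ~(d <-> b) -> ~(d | d & b)) <-> ~(c <-> (c -> b) & d)) = True, so the formula = False.
Row a=True, b=False, c=True, d=False: ~(c | a | ~(d <-> b) -> ~(d | d & b)) = False, ~(c <-> (c -> b) & d) = True, (~(c | a | ~(d <-> b) -> ~(d | d & b)) <-> ~(c <-> (c -> b) & d)) = False, so the formula = True.
Row a=True, b=False, c=False, d=False: ~(c | a | ~(d <-> b) -> ~(d | d & b)) = False, ~(c <-> (c -> b) & d) = False, (~(c | a | ~(d <-> b) -> ~(d | d & b)) <-> ~(c <-> (c -> b) & d)) = True, so the formula = False.

False, False, True, False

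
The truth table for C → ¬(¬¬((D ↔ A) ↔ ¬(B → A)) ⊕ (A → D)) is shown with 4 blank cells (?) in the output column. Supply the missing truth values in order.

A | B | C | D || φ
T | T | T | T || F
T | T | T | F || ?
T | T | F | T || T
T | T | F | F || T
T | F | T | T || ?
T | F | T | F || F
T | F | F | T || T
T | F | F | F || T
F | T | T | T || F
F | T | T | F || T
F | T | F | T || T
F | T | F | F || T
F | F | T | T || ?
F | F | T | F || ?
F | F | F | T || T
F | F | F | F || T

Row A=T, B=T, C=T, D=F: ¬(¬¬((D ↔ A) ↔ ¬(B → A)) ⊕ (A → D)) = F, so the formula = F.
Row A=T, B=F, C=T, D=T: ¬(¬¬((D ↔ A) ↔ ¬(B → A)) ⊕ (A → D)) = F, so the formula = F.
Row A=F, B=F, C=T, D=T: ¬(¬¬((D ↔ A) ↔ ¬(B → A)) ⊕ (A → D)) = T, so the formula = T.
Row A=F, B=F, C=T, D=F: ¬(¬¬((D ↔ A) ↔ ¬(B → A)) ⊕ (A → D)) = F, so the formula = F.

F, F, T, F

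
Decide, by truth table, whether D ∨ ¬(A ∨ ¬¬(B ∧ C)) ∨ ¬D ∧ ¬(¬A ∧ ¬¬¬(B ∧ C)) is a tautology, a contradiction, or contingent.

tautology

A  B  C  D  |  (B ∧ C)  ¬(B ∧ C)  ¬¬(B ∧ C)  (A ∨ ¬¬(B ∧ C))  ¬(A ∨ ¬¬(B ∧ C))  (D ∨ ¬(A ∨ ¬¬(B ∧ C)))  ¬D  ¬A  ¬¬¬(B ∧ C)  (¬A ∧ ¬¬¬(B ∧ C))  ¬(¬A ∧ ¬¬¬(B ∧ C))  (¬D ∧ ¬(¬A ∧ ¬¬¬(B ∧ C)))  φ
F  F  F  F  |     F        T          F             F                T                    T             T   T       T               T                  F                       F              T
F  F  F  T  |     F        T          F             F                T                    T             F   T       T               T                  F                       F              T
F  F  T  F  |     F        T          F             F                T                    T             T   T       T               T                  F                       F              T
F  F  T  T  |     F        T          F             F                T                    T             F   T       T               T                  F                       F              T
F  T  F  F  |     F        T          F             F                T                    T             T   T       T               T                  F                       F              T
F  T  F  T  |     F        T          F             F                T                    T             F   T       T               T                  F                       F              T
F  T  T  F  |     T        F          T             T                F                    F             T   T       F               F                  T                       T              T
F  T  T  T  |     T        F          T             T                F                    T             F   T       F               F                  T                       F              T
T  F  F  F  |     F        T          F             T                F                    F             T   F       T               F                  T                       T              T
T  F  F  T  |     F        T          F             T                F                    T             F   F       T               F                  T                       F              T
T  F  T  F  |     F        T          F             T                F                    F             T   F       T               F                  T                       T              T
T  F  T  T  |     F        T          F             T                F                    T             F   F       T               F                  T                       F              T
T  T  F  F  |     F        T          F             T                F                    F             T   F       T               F                  T                       T              T
T  T  F  T  |     F        T          F             T                F                    T             F   F       T               F                  T                       F              T
T  T  T  F  |     T        F          T             T                F                    F             T   F       F               F                  T                       T              T
T  T  T  T  |     T        F          T             T                F                    T             F   F       F               F                  T                       F              T
Every row is T, so the formula is a tautology.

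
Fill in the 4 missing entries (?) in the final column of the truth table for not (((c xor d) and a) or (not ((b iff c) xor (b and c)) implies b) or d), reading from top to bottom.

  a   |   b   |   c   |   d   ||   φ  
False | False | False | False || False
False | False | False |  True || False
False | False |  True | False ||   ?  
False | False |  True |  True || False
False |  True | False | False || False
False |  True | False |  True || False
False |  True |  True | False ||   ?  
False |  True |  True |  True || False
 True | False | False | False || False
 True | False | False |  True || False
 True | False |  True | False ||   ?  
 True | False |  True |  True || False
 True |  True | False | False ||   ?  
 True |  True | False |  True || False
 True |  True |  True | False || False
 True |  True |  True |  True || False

Row a=False, b=False, c=True, d=False: ((c xor d) and a) = False, (not ((b iff c) xor (b and c)) implies b) = False, (((c xor d) and a) or (not ((b iff c) xor (b and c)) implies b) or d) = False, so the formula = True.
Row a=False, b=True, c=True, d=False: ((c xor d) and a) = False, (not ((b iff c) xor (b and c)) implies b) = True, (((c xor d) and a) or (not ((b iff c) xor (b and c)) implies b) or d) = True, so the formula = False.
Row a=True, b=False, c=True, d=False: ((c xor d) and a) = True, (not ((b iff c) xor (b and c)) implies b) = False, (((c xor d) and a) or (not ((b iff c) xor (b and c)) implies b) or d) = True, so the formula = False.
Row a=True, b=True, c=False, d=False: ((c xor d) and a) = False, (not ((b iff c) xor (b and c)) implies b) = True, (((c xor d) and a) or (not ((b iff c) xor (b and c)) implies b) or d) = True, so the formula = False.

True, False, False, False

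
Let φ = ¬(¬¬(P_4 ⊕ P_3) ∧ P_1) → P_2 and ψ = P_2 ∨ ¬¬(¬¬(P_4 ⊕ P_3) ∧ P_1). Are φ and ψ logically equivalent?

equivalent

P_1 | P_2 | P_3 | P_4 || φ | ψ
 1  |  1  |  1  |  1  || 1 | 1
 1  |  1  |  1  |  0  || 1 | 1
 1  |  1  |  0  |  1  || 1 | 1
 1  |  1  |  0  |  0  || 1 | 1
 1  |  0  |  1  |  1  || 0 | 0
 1  |  0  |  1  |  0  || 1 | 1
 1  |  0  |  0  |  1  || 1 | 1
 1  |  0  |  0  |  0  || 0 | 0
 0  |  1  |  1  |  1  || 1 | 1
 0  |  1  |  1  |  0  || 1 | 1
 0  |  1  |  0  |  1  || 1 | 1
 0  |  1  |  0  |  0  || 1 | 1
 0  |  0  |  1  |  1  || 0 | 0
 0  |  0  |  1  |  0  || 0 | 0
 0  |  0  |  0  |  1  || 0 | 0
 0  |  0  |  0  |  0  || 0 | 0
The columns for φ and ψ agree on every row, so they are logically equivalent.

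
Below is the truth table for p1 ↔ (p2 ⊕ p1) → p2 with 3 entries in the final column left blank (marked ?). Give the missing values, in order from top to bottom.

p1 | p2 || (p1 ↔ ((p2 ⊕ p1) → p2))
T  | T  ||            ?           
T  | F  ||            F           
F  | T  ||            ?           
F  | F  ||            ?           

T, F, F

Row p1=T, p2=T: ((p2 ⊕ p1) → p2) = T, so (p1 ↔ ((p2 ⊕ p1) → p2)) = T.
Row p1=F, p2=T: ((p2 ⊕ p1) → p2) = T, so (p1 ↔ ((p2 ⊕ p1) → p2)) = F.
Row p1=F, p2=F: ((p2 ⊕ p1) → p2) = T, so (p1 ↔ ((p2 ⊕ p1) → p2)) = F.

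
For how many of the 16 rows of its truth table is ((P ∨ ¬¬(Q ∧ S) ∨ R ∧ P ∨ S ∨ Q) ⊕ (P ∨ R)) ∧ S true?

P  Q  R  S  |  φ
0  0  0  0  |  0
0  0  0  1  |  1
0  0  1  0  |  0
0  0  1  1  |  0
0  1  0  0  |  0
0  1  0  1  |  1
0  1  1  0  |  0
0  1  1  1  |  0
1  0  0  0  |  0
1  0  0  1  |  0
1  0  1  0  |  0
1  0  1  1  |  0
1  1  0  0  |  0
1  1  0  1  |  0
1  1  1  0  |  0
1  1  1  1  |  0
The formula is true on 2 of the 16 rows.

2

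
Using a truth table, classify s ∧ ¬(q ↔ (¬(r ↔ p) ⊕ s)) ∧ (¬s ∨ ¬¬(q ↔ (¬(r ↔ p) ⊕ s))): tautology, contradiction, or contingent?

p | q | r | s || φ
T | T | T | T || F
T | T | T | F || F
T | T | F | T || F
T | T | F | F || F
T | F | T | T || F
T | F | T | F || F
T | F | F | T || F
T | F | F | F || F
F | T | T | T || F
F | T | T | F || F
F | T | F | T || F
F | T | F | F || F
F | F | T | T || F
F | F | T | F || F
F | F | F | T || F
F | F | F | F || F
Every row is F, so the formula is a contradiction.

contradiction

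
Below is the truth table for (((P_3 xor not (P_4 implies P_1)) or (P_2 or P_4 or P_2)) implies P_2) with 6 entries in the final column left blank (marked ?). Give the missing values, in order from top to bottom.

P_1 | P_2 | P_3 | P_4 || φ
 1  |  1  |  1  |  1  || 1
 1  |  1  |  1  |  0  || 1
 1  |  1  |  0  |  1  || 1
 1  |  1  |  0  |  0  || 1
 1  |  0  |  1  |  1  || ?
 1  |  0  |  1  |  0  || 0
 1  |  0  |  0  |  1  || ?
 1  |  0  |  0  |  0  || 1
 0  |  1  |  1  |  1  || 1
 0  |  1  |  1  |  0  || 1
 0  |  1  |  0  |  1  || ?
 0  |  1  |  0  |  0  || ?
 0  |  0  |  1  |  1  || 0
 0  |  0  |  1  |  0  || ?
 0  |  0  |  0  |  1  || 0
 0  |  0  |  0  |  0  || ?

Row P_1=1, P_2=0, P_3=1, P_4=1: ((P_3 xor not (P_4 implies P_1)) or (P_2 or P_4 or P_2)) = 1, so the formula = 0.
Row P_1=1, P_2=0, P_3=0, P_4=1: ((P_3 xor not (P_4 implies P_1)) or (P_2 or P_4 or P_2)) = 1, so the formula = 0.
Row P_1=0, P_2=1, P_3=0, P_4=1: ((P_3 xor not (P_4 implies P_1)) or (P_2 or P_4 or P_2)) = 1, so the formula = 1.
Row P_1=0, P_2=1, P_3=0, P_4=0: ((P_3 xor not (P_4 implies P_1)) or (P_2 or P_4 or P_2)) = 1, so the formula = 1.
Row P_1=0, P_2=0, P_3=1, P_4=0: ((P_3 xor not (P_4 implies P_1)) or (P_2 or P_4 or P_2)) = 1, so the formula = 0.
Row P_1=0, P_2=0, P_3=0, P_4=0: ((P_3 xor not (P_4 implies P_1)) or (P_2 or P_4 or P_2)) = 0, so the formula = 1.

0, 0, 1, 1, 0, 1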